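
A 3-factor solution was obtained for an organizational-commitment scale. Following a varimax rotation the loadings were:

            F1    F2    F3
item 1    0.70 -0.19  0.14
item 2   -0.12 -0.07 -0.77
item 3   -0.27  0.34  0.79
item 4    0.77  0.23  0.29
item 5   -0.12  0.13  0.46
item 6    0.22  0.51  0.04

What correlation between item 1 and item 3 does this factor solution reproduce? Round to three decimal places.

r̂ = Σ λ_i·λ_j across factors = (0.70)(-0.27) + (-0.19)(0.34) + (0.14)(0.79)
  = -0.1890 -0.0646 +0.1106 = -0.1430

-0.143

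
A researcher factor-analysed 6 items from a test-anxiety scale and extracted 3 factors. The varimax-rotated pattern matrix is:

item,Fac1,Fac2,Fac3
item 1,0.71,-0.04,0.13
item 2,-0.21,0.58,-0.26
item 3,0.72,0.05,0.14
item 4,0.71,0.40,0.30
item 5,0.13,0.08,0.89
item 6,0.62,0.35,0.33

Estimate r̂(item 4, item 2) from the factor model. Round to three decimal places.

r̂ = Σ λ_i·λ_j across factors = (0.71)(-0.21) + (0.40)(0.58) + (0.30)(-0.26)
  = -0.1491 +0.2320 -0.0780 = 0.0049

0.005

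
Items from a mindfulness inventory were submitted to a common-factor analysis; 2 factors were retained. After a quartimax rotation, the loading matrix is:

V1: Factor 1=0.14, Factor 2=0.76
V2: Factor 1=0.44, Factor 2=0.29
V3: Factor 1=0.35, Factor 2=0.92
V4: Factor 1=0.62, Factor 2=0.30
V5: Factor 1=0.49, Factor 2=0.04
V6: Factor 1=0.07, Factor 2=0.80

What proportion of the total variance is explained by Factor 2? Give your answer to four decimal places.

0.3733

SS loadings for Factor 2 = 0.76² + 0.29² + 0.92² + 0.30² + 0.04² + 0.80² = 2.2397
Proportion of variance = 2.2397 / 6 = 0.3733.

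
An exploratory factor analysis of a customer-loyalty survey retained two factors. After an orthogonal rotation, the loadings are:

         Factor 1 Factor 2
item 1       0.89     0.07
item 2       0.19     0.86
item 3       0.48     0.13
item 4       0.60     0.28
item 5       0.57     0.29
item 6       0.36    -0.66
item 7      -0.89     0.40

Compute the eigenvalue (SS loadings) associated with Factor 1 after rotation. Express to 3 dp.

SS loadings for Factor 1 = 0.89² + 0.19² + 0.48² + 0.60² + 0.57² + 0.36² + (-0.89)² = 0.7921 + 0.0361 + 0.2304 + 0.3600 + 0.3249 + 0.1296 + 0.7921 = 2.6652

2.665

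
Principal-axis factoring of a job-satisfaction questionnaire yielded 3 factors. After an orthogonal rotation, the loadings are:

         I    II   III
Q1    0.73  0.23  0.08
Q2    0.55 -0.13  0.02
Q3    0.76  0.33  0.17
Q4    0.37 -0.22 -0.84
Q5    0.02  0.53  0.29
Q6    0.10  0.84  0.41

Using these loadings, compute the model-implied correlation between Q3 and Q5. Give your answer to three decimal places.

r̂ = Σ λ_i·λ_j across factors = (0.76)(0.02) + (0.33)(0.53) + (0.17)(0.29)
  = +0.0152 +0.1749 +0.0493 = 0.2394

0.239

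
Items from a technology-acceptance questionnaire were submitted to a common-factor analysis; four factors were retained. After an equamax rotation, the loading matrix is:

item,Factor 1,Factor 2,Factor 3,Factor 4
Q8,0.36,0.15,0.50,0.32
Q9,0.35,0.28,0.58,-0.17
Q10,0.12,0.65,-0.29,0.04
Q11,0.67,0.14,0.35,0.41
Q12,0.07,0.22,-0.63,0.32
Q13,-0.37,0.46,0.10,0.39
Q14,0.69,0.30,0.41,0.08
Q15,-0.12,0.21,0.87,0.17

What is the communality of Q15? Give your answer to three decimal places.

h² = (-0.12)² + 0.21² + 0.87² + 0.17² = 0.0144 + 0.0441 + 0.7569 + 0.0289 = 0.8443

0.844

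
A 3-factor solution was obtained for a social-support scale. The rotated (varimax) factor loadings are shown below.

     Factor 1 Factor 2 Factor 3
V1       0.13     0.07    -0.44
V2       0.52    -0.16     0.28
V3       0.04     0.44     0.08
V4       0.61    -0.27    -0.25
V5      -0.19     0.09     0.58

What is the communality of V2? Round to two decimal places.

h² = 0.52² + (-0.16)² + 0.28² = 0.2704 + 0.0256 + 0.0784 = 0.3744

0.37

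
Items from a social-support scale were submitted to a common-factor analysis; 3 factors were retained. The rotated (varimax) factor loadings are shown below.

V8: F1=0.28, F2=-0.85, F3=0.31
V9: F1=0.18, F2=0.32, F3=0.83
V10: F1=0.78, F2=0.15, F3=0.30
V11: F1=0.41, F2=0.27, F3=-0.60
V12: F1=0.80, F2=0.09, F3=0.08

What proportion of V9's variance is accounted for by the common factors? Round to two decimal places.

0.82

h² = 0.18² + 0.32² + 0.83² = 0.0324 + 0.1024 + 0.6889 = 0.8237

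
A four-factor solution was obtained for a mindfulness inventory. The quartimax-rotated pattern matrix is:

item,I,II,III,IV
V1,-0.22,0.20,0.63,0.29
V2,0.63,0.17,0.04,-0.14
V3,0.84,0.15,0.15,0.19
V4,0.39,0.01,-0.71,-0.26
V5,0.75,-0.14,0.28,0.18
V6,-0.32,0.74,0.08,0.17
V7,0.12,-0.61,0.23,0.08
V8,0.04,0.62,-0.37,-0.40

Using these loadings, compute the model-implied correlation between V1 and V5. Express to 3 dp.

r̂ = Σ λ_i·λ_j across factors = (-0.22)(0.75) + (0.20)(-0.14) + (0.63)(0.28) + (0.29)(0.18)
  = -0.1650 -0.0280 +0.1764 +0.0522 = 0.0356

0.036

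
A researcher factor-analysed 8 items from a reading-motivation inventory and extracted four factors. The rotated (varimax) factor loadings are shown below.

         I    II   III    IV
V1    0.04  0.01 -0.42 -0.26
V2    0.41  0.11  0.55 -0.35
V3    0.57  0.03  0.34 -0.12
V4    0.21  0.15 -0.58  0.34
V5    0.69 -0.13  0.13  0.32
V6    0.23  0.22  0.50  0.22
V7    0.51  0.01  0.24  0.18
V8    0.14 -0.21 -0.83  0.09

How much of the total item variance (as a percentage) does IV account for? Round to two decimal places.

SS loadings for IV = (-0.26)² + (-0.35)² + (-0.12)² + 0.34² + 0.32² + 0.22² + 0.18² + 0.09² = 0.5114
With 8 standardized items, total variance = 8. Proportion = 0.5114/8 = 0.0639 → 6.39%.

6.39%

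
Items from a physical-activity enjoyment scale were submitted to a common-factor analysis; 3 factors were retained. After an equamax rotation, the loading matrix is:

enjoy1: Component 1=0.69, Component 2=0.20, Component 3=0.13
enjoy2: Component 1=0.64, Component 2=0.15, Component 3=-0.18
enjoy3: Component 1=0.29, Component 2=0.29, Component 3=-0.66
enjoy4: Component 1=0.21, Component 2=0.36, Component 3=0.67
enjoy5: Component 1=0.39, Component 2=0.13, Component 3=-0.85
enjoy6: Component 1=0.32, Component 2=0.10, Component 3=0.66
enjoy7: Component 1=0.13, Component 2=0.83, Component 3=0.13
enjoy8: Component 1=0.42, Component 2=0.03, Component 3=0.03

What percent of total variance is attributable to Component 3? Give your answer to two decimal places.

SS loadings for Component 3 = 0.13² + (-0.18)² + (-0.66)² + 0.67² + (-0.85)² + 0.66² + 0.13² + 0.03² = 2.1097
With 8 standardized items, total variance = 8. Proportion = 2.1097/8 = 0.2637 → 26.37%.

26.37%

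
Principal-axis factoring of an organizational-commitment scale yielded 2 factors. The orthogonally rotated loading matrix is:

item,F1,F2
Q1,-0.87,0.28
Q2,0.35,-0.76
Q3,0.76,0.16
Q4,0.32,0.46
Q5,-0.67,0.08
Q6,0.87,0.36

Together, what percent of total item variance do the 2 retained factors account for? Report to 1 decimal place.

63.2%

Communalities: 0.8353, 0.7001, 0.6032, 0.3140, 0.4553, 0.8865; Σh² = 3.7944.
Total variance with 6 standardized items is 6, so the solution explains 3.7944/6 = 0.6324 = 63.24%.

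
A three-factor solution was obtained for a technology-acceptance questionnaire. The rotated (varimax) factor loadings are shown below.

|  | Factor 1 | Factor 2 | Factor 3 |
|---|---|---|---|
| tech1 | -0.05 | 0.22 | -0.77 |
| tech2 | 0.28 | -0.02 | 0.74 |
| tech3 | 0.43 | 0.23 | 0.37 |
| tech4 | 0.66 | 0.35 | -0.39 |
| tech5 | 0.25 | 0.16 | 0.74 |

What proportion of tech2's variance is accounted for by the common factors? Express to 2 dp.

h² = 0.28² + (-0.02)² + 0.74² = 0.0784 + 0.0004 + 0.5476 = 0.6264

0.63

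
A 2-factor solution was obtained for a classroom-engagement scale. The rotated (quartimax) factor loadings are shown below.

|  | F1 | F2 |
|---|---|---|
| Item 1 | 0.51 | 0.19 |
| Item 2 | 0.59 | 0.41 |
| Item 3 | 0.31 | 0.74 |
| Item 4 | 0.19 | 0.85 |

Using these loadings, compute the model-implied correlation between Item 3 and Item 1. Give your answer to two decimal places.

0.30

r̂ = Σ λ_i·λ_j across factors = (0.31)(0.51) + (0.74)(0.19)
  = +0.1581 +0.1406 = 0.2987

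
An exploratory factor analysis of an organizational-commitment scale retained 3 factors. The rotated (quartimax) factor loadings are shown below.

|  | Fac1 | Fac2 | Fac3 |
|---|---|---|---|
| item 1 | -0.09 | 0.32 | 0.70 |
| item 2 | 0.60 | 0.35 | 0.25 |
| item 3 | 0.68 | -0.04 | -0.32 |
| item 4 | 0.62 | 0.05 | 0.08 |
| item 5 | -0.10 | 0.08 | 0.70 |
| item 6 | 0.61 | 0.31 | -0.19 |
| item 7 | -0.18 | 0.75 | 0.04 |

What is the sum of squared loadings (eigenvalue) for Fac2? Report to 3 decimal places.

0.894

SS loadings for Fac2 = 0.32² + 0.35² + (-0.04)² + 0.05² + 0.08² + 0.31² + 0.75² = 0.1024 + 0.1225 + 0.0016 + 0.0025 + 0.0064 + 0.0961 + 0.5625 = 0.8940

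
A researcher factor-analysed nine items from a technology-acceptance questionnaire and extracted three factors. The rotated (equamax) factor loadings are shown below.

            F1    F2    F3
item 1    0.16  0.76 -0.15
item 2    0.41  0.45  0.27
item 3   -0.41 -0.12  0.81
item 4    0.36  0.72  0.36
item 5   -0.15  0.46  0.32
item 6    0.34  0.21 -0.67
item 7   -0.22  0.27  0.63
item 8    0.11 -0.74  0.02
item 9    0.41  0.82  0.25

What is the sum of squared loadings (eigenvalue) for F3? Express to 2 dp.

1.89

SS loadings for F3 = (-0.15)² + 0.27² + 0.81² + 0.36² + 0.32² + (-0.67)² + 0.63² + 0.02² + 0.25² = 0.0225 + 0.0729 + 0.6561 + 0.1296 + 0.1024 + 0.4489 + 0.3969 + 0.0004 + 0.0625 = 1.8922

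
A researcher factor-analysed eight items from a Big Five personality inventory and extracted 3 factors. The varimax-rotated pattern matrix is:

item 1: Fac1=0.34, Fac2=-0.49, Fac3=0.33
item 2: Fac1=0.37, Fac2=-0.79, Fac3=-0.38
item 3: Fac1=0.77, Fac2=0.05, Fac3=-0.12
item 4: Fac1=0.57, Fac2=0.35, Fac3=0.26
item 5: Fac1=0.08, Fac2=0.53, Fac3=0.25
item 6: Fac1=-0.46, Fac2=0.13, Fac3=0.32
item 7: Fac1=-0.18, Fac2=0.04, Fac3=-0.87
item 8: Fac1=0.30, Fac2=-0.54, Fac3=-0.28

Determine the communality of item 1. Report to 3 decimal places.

0.465

h² = 0.34² + (-0.49)² + 0.33² = 0.1156 + 0.2401 + 0.1089 = 0.4646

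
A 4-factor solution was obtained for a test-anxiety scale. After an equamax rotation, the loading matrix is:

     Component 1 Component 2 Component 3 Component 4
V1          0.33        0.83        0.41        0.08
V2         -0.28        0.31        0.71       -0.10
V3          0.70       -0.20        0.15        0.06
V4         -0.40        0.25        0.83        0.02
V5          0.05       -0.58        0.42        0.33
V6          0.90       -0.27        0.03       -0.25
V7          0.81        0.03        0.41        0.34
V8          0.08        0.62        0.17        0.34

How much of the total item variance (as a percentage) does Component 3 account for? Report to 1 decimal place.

22.0%

SS loadings for Component 3 = 0.41² + 0.71² + 0.15² + 0.83² + 0.42² + 0.03² + 0.41² + 0.17² = 1.7579
With 8 standardized items, total variance = 8. Proportion = 1.7579/8 = 0.2197 → 21.97%.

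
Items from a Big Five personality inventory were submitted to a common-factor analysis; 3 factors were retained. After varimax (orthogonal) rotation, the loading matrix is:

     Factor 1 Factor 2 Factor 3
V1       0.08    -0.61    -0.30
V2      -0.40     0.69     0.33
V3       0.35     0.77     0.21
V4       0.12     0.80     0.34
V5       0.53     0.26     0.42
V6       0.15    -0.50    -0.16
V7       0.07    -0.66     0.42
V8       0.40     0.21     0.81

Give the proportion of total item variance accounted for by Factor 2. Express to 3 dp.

SS loadings for Factor 2 = (-0.61)² + 0.69² + 0.77² + 0.80² + 0.26² + (-0.50)² + (-0.66)² + 0.21² = 2.8784
Proportion of variance = 2.8784 / 8 = 0.3598.

0.360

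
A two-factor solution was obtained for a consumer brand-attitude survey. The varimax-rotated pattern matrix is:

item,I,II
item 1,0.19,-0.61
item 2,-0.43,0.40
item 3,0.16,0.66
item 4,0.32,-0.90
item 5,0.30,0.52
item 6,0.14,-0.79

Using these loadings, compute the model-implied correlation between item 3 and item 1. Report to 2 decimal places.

r̂ = Σ λ_i·λ_j across factors = (0.16)(0.19) + (0.66)(-0.61)
  = +0.0304 -0.4026 = -0.3722

-0.37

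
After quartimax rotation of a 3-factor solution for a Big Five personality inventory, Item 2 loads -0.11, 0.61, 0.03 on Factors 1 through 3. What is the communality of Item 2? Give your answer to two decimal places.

0.39

h² = (-0.11)² + 0.61² + 0.03² = 0.0121 + 0.3721 + 0.0009 = 0.3851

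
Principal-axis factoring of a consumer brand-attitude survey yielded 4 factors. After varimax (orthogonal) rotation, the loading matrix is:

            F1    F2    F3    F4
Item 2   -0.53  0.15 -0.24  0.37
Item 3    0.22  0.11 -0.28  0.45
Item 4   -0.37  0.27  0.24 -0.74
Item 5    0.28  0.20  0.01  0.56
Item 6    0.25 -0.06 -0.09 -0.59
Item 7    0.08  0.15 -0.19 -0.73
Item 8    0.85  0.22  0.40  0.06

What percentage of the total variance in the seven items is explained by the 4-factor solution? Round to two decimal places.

Communalities: 0.4979, 0.3414, 0.8150, 0.4321, 0.4223, 0.5979, 0.9345; Σh² = 4.0411.
Total variance with 7 standardized items is 7, so the solution explains 4.0411/7 = 0.5773 = 57.73%.

57.73%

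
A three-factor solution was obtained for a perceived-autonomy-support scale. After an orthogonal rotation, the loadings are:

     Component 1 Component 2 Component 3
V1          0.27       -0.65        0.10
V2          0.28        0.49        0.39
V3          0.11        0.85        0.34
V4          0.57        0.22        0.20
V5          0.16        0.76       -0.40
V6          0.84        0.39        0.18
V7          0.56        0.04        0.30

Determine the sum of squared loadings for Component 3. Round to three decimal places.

0.600

SS loadings for Component 3 = 0.10² + 0.39² + 0.34² + 0.20² + (-0.40)² + 0.18² + 0.30² = 0.0100 + 0.1521 + 0.1156 + 0.0400 + 0.1600 + 0.0324 + 0.0900 = 0.6001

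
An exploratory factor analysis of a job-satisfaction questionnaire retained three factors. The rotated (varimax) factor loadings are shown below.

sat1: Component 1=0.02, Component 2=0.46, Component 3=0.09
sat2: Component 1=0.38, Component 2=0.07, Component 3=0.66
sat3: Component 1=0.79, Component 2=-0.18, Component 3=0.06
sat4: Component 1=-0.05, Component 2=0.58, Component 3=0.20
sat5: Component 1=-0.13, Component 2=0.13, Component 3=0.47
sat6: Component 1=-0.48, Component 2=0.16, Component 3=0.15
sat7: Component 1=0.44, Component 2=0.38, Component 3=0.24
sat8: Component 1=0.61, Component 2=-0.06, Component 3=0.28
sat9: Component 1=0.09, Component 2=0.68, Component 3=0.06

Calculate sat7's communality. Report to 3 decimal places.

0.396

h² = 0.44² + 0.38² + 0.24² = 0.1936 + 0.1444 + 0.0576 = 0.3956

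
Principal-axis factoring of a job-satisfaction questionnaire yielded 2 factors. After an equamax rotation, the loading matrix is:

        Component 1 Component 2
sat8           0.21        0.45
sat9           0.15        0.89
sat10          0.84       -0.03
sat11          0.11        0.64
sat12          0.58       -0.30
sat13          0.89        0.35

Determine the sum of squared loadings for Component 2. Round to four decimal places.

SS loadings for Component 2 = 0.45² + 0.89² + (-0.03)² + 0.64² + (-0.30)² + 0.35² = 0.2025 + 0.7921 + 0.0009 + 0.4096 + 0.0900 + 0.1225 = 1.6176

1.6176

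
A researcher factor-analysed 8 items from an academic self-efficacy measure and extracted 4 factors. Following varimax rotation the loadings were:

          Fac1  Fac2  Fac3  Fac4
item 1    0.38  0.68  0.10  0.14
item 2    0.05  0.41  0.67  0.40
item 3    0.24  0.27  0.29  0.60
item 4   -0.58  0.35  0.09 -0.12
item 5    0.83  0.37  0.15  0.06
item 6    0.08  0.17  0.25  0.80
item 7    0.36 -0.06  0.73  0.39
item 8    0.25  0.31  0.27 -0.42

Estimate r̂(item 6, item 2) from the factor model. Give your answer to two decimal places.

r̂ = Σ λ_i·λ_j across factors = (0.08)(0.05) + (0.17)(0.41) + (0.25)(0.67) + (0.80)(0.40)
  = +0.0040 +0.0697 +0.1675 +0.3200 = 0.5612

0.56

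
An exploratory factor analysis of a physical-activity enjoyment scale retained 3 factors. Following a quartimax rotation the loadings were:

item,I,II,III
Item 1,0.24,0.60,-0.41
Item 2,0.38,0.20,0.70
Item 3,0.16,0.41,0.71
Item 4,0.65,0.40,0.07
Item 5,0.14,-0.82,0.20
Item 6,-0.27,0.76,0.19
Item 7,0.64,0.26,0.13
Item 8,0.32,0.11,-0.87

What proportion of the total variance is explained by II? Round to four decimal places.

0.2572

SS loadings for II = 0.60² + 0.20² + 0.41² + 0.40² + (-0.82)² + 0.76² + 0.26² + 0.11² = 2.0578
Proportion of variance = 2.0578 / 8 = 0.2572.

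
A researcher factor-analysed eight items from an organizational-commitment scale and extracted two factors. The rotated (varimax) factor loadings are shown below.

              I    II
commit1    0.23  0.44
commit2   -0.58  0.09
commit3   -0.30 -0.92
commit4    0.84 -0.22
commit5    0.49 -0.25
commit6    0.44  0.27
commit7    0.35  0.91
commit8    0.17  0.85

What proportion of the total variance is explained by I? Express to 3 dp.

SS loadings for I = 0.23² + (-0.58)² + (-0.30)² + 0.84² + 0.49² + 0.44² + 0.35² + 0.17² = 1.7700
Proportion of variance = 1.7700 / 8 = 0.2212.

0.221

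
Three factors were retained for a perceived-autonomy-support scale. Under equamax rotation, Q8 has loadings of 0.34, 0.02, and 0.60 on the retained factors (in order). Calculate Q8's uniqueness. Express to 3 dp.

0.524

h² = 0.34² + 0.02² + 0.60² = 0.1156 + 0.0004 + 0.3600 = 0.4760
Uniqueness u² = 1 − h² = 1 − 0.4760 = 0.5240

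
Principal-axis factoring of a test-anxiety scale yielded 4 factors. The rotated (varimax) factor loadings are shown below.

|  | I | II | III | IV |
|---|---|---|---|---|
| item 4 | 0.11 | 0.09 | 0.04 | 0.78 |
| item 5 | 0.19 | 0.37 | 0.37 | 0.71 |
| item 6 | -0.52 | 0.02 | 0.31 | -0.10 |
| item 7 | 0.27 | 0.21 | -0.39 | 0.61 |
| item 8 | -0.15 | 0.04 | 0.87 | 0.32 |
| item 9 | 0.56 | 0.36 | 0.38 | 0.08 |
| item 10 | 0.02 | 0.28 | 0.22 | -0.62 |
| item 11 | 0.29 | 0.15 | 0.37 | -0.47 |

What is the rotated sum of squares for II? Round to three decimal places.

SS loadings for II = 0.09² + 0.37² + 0.02² + 0.21² + 0.04² + 0.36² + 0.28² + 0.15² = 0.0081 + 0.1369 + 0.0004 + 0.0441 + 0.0016 + 0.1296 + 0.0784 + 0.0225 = 0.4216

0.422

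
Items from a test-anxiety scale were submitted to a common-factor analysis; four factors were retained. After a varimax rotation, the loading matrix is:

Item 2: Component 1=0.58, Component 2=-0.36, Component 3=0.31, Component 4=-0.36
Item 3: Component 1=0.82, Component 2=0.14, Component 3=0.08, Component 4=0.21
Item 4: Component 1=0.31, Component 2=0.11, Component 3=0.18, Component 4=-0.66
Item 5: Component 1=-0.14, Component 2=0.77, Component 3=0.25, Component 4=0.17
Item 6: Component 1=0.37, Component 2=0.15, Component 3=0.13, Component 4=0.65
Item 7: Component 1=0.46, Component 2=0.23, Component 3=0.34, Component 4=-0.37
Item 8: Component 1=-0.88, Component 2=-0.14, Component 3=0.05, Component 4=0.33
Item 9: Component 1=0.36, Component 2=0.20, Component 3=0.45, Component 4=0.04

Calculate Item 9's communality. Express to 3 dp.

h² = 0.36² + 0.20² + 0.45² + 0.04² = 0.1296 + 0.0400 + 0.2025 + 0.0016 = 0.3737

0.374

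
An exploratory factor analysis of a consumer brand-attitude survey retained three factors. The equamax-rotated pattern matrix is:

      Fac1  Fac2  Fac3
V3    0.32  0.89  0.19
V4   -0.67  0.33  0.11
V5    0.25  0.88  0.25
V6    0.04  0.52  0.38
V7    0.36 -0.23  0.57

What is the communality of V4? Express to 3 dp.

0.570

h² = (-0.67)² + 0.33² + 0.11² = 0.4489 + 0.1089 + 0.0121 = 0.5699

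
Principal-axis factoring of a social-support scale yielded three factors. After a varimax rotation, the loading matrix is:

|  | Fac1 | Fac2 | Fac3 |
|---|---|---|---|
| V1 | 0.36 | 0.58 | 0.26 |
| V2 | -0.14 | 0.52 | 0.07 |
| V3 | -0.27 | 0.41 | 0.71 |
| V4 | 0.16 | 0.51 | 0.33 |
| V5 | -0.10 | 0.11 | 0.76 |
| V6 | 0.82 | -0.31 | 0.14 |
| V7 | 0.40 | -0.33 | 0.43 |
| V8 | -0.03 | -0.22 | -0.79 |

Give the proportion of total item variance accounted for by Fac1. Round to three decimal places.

0.136

SS loadings for Fac1 = 0.36² + (-0.14)² + (-0.27)² + 0.16² + (-0.10)² + 0.82² + 0.40² + (-0.03)² = 1.0910
Proportion of variance = 1.0910 / 8 = 0.1364.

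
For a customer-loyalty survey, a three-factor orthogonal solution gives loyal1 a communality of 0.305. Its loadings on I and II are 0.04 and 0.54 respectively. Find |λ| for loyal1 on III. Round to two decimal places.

Under orthogonal rotation h² = Σλ², so λ_III² = h² − (0.2932) = 0.305 − 0.2932 = 0.0118.
|λ| = √0.0118 = 0.1086.

0.11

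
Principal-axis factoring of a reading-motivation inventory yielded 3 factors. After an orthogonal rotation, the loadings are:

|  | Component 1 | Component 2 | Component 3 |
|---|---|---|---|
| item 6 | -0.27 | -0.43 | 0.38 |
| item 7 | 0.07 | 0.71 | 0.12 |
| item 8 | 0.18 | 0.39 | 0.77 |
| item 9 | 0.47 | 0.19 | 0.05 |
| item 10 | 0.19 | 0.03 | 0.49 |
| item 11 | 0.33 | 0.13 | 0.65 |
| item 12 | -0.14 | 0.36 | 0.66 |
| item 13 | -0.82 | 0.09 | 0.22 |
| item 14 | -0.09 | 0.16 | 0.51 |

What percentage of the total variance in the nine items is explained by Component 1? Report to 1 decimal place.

13.1%

SS loadings for Component 1 = (-0.27)² + 0.07² + 0.18² + 0.47² + 0.19² + 0.33² + (-0.14)² + (-0.82)² + (-0.09)² = 1.1762
With 9 standardized items, total variance = 9. Proportion = 1.1762/9 = 0.1307 → 13.07%.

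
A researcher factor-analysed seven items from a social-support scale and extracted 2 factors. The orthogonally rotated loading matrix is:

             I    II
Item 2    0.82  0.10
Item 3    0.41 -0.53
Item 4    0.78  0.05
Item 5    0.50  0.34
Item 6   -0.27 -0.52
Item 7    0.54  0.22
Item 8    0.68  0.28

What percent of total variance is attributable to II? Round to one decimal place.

11.5%

SS loadings for II = 0.10² + (-0.53)² + 0.05² + 0.34² + (-0.52)² + 0.22² + 0.28² = 0.8062
With 7 standardized items, total variance = 7. Proportion = 0.8062/7 = 0.1152 → 11.52%.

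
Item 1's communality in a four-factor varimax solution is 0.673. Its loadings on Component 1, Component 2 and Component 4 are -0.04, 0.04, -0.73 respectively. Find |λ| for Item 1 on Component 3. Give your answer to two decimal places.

Under orthogonal rotation h² = Σλ², so λ_Component 3² = h² − (0.5361) = 0.673 − 0.5361 = 0.1369.
|λ| = √0.1369 = 0.3700.

0.37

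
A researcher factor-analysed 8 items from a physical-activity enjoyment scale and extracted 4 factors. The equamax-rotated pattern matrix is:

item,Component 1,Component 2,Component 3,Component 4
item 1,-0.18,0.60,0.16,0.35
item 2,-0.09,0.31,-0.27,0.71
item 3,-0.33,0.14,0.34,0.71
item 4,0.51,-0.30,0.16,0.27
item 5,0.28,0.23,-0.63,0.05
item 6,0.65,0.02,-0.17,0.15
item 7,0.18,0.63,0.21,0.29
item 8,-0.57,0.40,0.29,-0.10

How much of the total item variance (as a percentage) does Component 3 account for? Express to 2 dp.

9.92%

SS loadings for Component 3 = 0.16² + (-0.27)² + 0.34² + 0.16² + (-0.63)² + (-0.17)² + 0.21² + 0.29² = 0.7937
With 8 standardized items, total variance = 8. Proportion = 0.7937/8 = 0.0992 → 9.92%.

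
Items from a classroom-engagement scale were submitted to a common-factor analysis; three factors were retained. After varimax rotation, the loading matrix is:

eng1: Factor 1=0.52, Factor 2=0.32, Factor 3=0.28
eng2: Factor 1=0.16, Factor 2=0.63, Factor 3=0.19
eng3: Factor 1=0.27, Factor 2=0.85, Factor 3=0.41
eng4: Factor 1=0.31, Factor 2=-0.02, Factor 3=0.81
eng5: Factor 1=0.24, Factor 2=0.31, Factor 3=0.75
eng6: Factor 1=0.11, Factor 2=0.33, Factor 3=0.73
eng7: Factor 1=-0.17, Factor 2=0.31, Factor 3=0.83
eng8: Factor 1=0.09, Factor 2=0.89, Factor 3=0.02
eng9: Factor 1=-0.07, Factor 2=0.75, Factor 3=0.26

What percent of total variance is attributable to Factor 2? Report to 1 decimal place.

SS loadings for Factor 2 = 0.32² + 0.63² + 0.85² + (-0.02)² + 0.31² + 0.33² + 0.31² + 0.89² + 0.75² = 2.8779
With 9 standardized items, total variance = 9. Proportion = 2.8779/9 = 0.3198 → 31.98%.

32.0%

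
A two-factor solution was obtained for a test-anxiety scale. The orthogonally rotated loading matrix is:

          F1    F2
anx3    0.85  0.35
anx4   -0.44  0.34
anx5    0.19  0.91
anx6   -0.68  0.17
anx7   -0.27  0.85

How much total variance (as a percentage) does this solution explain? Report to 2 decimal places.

Communalities: 0.8450, 0.3092, 0.8642, 0.4913, 0.7954; Σh² = 3.3051.
Total variance with 5 standardized items is 5, so the solution explains 3.3051/5 = 0.6610 = 66.10%.

66.10%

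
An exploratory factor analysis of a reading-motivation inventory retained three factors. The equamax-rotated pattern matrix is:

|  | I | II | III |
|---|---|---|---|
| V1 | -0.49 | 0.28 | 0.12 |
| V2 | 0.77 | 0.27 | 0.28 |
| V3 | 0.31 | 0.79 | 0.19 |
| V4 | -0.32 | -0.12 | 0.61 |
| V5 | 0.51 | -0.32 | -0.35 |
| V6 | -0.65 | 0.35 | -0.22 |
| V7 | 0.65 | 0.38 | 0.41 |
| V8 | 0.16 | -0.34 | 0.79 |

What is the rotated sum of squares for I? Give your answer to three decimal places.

2.162

SS loadings for I = (-0.49)² + 0.77² + 0.31² + (-0.32)² + 0.51² + (-0.65)² + 0.65² + 0.16² = 0.2401 + 0.5929 + 0.0961 + 0.1024 + 0.2601 + 0.4225 + 0.4225 + 0.0256 = 2.1622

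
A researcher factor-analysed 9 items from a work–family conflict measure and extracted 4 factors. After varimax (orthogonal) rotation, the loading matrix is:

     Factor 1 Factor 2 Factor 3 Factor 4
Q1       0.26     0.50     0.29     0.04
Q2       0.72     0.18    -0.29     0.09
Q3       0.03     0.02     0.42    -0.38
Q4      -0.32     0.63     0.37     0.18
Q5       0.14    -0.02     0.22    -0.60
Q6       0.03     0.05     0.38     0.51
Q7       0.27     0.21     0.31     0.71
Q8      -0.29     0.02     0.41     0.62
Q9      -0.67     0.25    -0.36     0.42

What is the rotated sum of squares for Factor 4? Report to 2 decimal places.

SS loadings for Factor 4 = 0.04² + 0.09² + (-0.38)² + 0.18² + (-0.60)² + 0.51² + 0.71² + 0.62² + 0.42² = 0.0016 + 0.0081 + 0.1444 + 0.0324 + 0.3600 + 0.2601 + 0.5041 + 0.3844 + 0.1764 = 1.8715

1.87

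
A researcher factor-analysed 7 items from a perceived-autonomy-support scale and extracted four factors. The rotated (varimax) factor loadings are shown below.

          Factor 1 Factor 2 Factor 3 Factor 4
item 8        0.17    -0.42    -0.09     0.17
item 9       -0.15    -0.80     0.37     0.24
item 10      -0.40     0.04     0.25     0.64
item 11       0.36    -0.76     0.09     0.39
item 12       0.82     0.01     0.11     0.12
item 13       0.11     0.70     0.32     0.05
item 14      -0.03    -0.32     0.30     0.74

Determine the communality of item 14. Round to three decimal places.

0.741

h² = (-0.03)² + (-0.32)² + 0.30² + 0.74² = 0.0009 + 0.1024 + 0.0900 + 0.5476 = 0.7409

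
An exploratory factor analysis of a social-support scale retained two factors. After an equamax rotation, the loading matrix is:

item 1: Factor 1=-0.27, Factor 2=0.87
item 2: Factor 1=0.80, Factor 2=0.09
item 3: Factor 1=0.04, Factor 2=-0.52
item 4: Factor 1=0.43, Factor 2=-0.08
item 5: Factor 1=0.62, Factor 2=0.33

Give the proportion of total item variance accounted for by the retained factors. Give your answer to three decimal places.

0.487

Communalities: 0.8298, 0.6481, 0.2720, 0.1913, 0.4933; Σh² = 2.4345.
Total variance with 5 standardized items is 5, so the solution explains 2.4345/5 = 0.4869.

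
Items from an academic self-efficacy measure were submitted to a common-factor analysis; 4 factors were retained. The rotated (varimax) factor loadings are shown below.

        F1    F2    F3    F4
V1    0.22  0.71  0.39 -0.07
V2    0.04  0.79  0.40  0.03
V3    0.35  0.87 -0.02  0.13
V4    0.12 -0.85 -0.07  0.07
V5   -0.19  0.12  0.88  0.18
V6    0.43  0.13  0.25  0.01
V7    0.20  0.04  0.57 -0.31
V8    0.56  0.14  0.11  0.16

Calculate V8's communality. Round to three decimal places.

0.371

h² = 0.56² + 0.14² + 0.11² + 0.16² = 0.3136 + 0.0196 + 0.0121 + 0.0256 = 0.3709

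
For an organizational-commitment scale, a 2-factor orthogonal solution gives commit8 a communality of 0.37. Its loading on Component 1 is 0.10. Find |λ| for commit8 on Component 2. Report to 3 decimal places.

0.600

Under orthogonal rotation h² = Σλ², so λ_Component 2² = h² − (0.0100) = 0.37 − 0.0100 = 0.3600.
|λ| = √0.3600 = 0.6000.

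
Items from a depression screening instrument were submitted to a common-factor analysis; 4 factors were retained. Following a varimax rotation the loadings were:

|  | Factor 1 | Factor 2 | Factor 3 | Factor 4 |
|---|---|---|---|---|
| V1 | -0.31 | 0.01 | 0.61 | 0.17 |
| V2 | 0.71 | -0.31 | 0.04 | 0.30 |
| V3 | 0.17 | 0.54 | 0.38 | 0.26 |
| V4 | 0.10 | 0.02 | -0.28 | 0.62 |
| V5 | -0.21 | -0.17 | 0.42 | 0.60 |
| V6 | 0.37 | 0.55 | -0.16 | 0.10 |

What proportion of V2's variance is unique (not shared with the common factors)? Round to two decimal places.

0.31

h² = 0.71² + (-0.31)² + 0.04² + 0.30² = 0.5041 + 0.0961 + 0.0016 + 0.0900 = 0.6918
Uniqueness u² = 1 − h² = 1 − 0.6918 = 0.3082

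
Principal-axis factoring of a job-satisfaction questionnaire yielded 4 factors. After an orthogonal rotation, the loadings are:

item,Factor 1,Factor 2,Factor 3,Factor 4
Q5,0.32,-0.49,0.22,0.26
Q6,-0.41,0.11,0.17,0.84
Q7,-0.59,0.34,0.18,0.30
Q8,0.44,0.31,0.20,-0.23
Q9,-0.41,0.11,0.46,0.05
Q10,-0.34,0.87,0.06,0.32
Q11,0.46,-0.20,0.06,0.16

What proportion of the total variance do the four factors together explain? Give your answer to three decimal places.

SS loadings by factor: 1.3075, 1.2729, 0.3685, 1.0466; total = 3.9955.
Total variance with 7 standardized items is 7, so the solution explains 3.9955/7 = 0.5708.

0.571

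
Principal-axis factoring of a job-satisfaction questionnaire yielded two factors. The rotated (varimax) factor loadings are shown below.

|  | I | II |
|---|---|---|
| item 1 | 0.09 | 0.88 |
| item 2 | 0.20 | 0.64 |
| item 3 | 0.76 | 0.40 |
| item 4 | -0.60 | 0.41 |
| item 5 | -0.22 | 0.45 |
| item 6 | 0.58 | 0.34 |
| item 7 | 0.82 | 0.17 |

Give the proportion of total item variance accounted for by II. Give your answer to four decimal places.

SS loadings for II = 0.88² + 0.64² + 0.40² + 0.41² + 0.45² + 0.34² + 0.17² = 1.8591
Proportion of variance = 1.8591 / 7 = 0.2656.

0.2656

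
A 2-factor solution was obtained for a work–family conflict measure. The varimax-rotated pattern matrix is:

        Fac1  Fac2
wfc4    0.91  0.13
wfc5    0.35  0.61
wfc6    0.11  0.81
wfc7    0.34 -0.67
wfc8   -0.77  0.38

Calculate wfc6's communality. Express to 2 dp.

0.67

h² = 0.11² + 0.81² = 0.0121 + 0.6561 = 0.6682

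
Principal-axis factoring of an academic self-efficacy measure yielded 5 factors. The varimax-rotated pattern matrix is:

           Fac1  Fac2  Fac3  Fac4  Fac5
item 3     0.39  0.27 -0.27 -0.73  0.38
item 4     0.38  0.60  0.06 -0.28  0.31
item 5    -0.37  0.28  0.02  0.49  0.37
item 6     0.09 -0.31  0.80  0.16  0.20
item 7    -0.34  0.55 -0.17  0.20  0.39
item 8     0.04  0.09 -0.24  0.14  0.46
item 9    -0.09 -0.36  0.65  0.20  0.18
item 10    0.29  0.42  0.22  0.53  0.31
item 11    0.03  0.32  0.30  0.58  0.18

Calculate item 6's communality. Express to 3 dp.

h² = 0.09² + (-0.31)² + 0.80² + 0.16² + 0.20² = 0.0081 + 0.0961 + 0.6400 + 0.0256 + 0.0400 = 0.8098

0.810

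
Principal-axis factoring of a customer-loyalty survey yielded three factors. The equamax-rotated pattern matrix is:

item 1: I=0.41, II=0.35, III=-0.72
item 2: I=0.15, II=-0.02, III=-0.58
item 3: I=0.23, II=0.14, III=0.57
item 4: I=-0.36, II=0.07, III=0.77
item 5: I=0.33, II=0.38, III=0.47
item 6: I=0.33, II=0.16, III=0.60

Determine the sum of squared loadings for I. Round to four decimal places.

SS loadings for I = 0.41² + 0.15² + 0.23² + (-0.36)² + 0.33² + 0.33² = 0.1681 + 0.0225 + 0.0529 + 0.1296 + 0.1089 + 0.1089 = 0.5909

0.5909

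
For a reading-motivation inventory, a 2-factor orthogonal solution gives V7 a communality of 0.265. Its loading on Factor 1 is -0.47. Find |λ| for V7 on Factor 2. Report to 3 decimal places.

0.210

Under orthogonal rotation h² = Σλ², so λ_Factor 2² = h² − (0.2209) = 0.265 − 0.2209 = 0.0441.
|λ| = √0.0441 = 0.2100.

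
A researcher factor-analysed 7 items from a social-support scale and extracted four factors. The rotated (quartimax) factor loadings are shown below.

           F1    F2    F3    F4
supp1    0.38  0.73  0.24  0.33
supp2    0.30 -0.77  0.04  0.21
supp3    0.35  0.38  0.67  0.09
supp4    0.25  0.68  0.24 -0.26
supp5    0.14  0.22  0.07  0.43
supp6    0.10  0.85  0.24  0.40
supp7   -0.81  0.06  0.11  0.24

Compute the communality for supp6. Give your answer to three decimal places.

0.950

h² = 0.10² + 0.85² + 0.24² + 0.40² = 0.0100 + 0.7225 + 0.0576 + 0.1600 = 0.9501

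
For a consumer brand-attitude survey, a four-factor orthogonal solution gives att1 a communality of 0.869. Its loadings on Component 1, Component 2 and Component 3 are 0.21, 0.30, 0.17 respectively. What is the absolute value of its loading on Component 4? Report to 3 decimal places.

0.840

Under orthogonal rotation h² = Σλ², so λ_Component 4² = h² − (0.1630) = 0.869 − 0.1630 = 0.7060.
|λ| = √0.7060 = 0.8402.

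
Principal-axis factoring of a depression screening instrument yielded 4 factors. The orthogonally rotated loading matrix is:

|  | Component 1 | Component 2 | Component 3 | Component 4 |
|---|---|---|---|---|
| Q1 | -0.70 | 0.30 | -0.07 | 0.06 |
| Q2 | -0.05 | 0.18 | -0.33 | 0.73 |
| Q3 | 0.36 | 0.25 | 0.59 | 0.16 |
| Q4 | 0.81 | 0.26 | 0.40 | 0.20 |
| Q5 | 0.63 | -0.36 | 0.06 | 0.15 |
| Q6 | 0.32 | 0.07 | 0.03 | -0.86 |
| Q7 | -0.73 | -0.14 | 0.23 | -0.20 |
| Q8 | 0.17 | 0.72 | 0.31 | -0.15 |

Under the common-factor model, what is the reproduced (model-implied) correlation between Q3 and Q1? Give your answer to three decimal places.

r̂ = Σ λ_i·λ_j across factors = (0.36)(-0.70) + (0.25)(0.30) + (0.59)(-0.07) + (0.16)(0.06)
  = -0.2520 +0.0750 -0.0413 +0.0096 = -0.2087

-0.209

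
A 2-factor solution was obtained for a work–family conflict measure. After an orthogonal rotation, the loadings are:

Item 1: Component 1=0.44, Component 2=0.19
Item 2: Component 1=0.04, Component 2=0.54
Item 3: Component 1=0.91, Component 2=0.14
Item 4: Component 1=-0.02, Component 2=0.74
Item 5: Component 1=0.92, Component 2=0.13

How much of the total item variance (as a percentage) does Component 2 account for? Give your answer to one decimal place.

SS loadings for Component 2 = 0.19² + 0.54² + 0.14² + 0.74² + 0.13² = 0.9118
With 5 standardized items, total variance = 5. Proportion = 0.9118/5 = 0.1824 → 18.24%.

18.2%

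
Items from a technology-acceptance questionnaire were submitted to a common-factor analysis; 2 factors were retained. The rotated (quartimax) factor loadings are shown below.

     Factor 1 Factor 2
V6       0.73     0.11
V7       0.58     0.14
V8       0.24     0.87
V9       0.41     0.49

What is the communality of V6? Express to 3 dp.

h² = 0.73² + 0.11² = 0.5329 + 0.0121 = 0.5450

0.545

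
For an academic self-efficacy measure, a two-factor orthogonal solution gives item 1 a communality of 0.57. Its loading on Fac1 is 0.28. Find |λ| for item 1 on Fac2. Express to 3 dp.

0.701

Under orthogonal rotation h² = Σλ², so λ_Fac2² = h² − (0.0784) = 0.57 − 0.0784 = 0.4916.
|λ| = √0.4916 = 0.7011.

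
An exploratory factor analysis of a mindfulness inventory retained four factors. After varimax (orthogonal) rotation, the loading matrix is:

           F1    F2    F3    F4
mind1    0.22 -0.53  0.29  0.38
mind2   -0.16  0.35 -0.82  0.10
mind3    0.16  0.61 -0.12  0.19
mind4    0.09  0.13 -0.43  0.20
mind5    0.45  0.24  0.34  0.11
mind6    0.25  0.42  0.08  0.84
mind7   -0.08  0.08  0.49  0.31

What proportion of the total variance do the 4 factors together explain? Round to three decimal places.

0.539

Communalities: 0.5578, 0.8305, 0.4482, 0.2499, 0.3878, 0.9509, 0.3490; Σh² = 3.7741.
Total variance with 7 standardized items is 7, so the solution explains 3.7741/7 = 0.5392.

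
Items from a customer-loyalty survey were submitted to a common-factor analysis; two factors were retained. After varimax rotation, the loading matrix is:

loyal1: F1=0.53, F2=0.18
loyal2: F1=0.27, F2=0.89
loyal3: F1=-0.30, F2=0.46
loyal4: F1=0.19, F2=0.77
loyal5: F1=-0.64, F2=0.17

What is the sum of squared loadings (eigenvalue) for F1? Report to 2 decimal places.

SS loadings for F1 = 0.53² + 0.27² + (-0.30)² + 0.19² + (-0.64)² = 0.2809 + 0.0729 + 0.0900 + 0.0361 + 0.4096 = 0.8895

0.89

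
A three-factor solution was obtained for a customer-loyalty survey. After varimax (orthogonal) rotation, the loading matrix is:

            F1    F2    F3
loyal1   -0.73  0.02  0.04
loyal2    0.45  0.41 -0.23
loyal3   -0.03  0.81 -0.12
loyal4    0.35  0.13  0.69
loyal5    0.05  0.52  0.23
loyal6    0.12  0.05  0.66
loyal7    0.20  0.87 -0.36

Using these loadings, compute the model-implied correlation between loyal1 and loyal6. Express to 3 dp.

-0.060

r̂ = Σ λ_i·λ_j across factors = (-0.73)(0.12) + (0.02)(0.05) + (0.04)(0.66)
  = -0.0876 +0.0010 +0.0264 = -0.0602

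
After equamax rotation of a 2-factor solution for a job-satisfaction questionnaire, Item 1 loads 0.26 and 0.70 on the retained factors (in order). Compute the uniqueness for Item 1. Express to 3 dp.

0.442

h² = 0.26² + 0.70² = 0.0676 + 0.4900 = 0.5576
Uniqueness u² = 1 − h² = 1 − 0.5576 = 0.4424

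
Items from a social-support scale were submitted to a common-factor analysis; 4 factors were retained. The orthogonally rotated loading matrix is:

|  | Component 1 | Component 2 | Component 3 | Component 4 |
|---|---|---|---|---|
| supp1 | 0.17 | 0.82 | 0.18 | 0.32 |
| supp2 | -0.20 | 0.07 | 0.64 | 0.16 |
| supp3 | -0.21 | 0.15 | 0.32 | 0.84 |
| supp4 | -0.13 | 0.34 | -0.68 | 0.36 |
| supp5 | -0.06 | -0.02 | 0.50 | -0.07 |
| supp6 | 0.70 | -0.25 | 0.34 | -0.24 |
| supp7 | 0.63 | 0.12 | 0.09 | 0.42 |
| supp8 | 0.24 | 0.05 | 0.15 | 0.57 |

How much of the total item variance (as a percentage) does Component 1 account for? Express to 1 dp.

SS loadings for Component 1 = 0.17² + (-0.20)² + (-0.21)² + (-0.13)² + (-0.06)² + 0.70² + 0.63² + 0.24² = 1.0780
With 8 standardized items, total variance = 8. Proportion = 1.0780/8 = 0.1348 → 13.48%.

13.5%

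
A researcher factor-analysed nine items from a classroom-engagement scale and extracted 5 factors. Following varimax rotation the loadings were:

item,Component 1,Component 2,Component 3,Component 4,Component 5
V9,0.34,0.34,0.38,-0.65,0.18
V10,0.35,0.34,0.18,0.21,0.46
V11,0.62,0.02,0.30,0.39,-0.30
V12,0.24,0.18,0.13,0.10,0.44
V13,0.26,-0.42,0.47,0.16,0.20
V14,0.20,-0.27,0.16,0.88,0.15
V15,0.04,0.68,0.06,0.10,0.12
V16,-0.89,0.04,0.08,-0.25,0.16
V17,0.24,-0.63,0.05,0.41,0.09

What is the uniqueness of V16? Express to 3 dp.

h² = (-0.89)² + 0.04² + 0.08² + (-0.25)² + 0.16² = 0.7921 + 0.0016 + 0.0064 + 0.0625 + 0.0256 = 0.8882
Uniqueness u² = 1 − h² = 1 − 0.8882 = 0.1118

0.112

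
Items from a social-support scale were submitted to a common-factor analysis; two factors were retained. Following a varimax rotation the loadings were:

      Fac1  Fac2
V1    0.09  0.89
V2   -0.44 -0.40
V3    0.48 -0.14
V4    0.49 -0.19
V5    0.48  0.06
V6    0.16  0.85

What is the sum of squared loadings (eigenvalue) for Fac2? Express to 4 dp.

1.7339

SS loadings for Fac2 = 0.89² + (-0.40)² + (-0.14)² + (-0.19)² + 0.06² + 0.85² = 0.7921 + 0.1600 + 0.0196 + 0.0361 + 0.0036 + 0.7225 = 1.7339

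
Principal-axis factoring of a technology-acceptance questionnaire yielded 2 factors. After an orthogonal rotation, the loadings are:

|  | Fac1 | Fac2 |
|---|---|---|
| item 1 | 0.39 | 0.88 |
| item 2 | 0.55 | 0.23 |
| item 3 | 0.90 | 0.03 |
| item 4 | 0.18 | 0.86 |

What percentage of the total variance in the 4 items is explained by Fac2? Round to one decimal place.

39.2%

SS loadings for Fac2 = 0.88² + 0.23² + 0.03² + 0.86² = 1.5678
With 4 standardized items, total variance = 4. Proportion = 1.5678/4 = 0.3919 → 39.19%.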